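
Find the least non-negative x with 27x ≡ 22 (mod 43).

27⁻¹ ≡ 8 (mod 43) because 27·8 = 216 = 5·43 + 1.
Multiplying both sides by 8: x ≡ 8·22 = 176 ≡ 4 (mod 43).
Check: 27·4 = 108 = 2·43 + 22.

4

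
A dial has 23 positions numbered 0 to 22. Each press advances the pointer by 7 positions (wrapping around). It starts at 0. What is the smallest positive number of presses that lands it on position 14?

2

7⁻¹ ≡ 10 (mod 23) because 7·10 = 70 = 3·23 + 1.
Multiplying both sides by 10: x ≡ 10·14 = 140 ≡ 2 (mod 23).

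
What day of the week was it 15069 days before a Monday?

15069 − 2152·7 = 5, so 15069 ≡ 5 (mod 7).
Monday − 5 days → Wednesday.

Wednesday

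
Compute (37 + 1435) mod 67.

65

1435 − 21·67 = 28, so 1435 ≡ 28 (mod 67).
(37 + 28) mod 67 = 65.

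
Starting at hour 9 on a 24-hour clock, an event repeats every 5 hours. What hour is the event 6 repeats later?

6·5 = 30.
30 mod 24 = 6 (since 1·24 = 24).
(9 + 6) mod 24 = 15.

15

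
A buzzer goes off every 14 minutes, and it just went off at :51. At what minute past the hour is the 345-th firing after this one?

345·14 = 4830.
4830 mod 60 = 30 (since 80·60 = 4800).
(51 + 30) mod 60 = 21.

21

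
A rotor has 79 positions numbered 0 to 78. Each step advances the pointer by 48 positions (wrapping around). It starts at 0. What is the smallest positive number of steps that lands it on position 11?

71

48⁻¹ ≡ 28 (mod 79) because 48·28 = 1344 = 17·79 + 1.
So x ≡ 28·11 = 308 ≡ 71 (mod 79).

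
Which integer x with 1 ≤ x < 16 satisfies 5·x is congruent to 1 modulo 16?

13

5·13 = 65 = 4·16 + 1, so 5⁻¹ ≡ 13 (mod 16).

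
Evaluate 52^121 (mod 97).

By repeated squaring mod 97: 52^1≡52, 52^2≡85, 52^4≡47, 52^8≡75, 52^16≡96, 52^32≡1, 52^64≡1.
121 = 1 + 8 + 16 + 32 + 64, so 52^121 ≡ 52·75·96·1·1 ≡ 77 (mod 97).

77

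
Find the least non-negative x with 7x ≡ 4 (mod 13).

8

The inverse of 7 mod 13 is 2 (since 7·2 = 14 ≡ 1).
Multiplying both sides by 2: x ≡ 2·4 = 8 ≡ 8 (mod 13).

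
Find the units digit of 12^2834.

Last digits of 2^n: 2, 4, 8, 6 (period 4).
2834 mod 4 = 2, so the last digit matches 2^2 = 4.

4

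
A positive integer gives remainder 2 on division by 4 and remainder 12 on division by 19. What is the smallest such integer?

50

x ≡ 2 (mod 4) gives x ∈ {2, 6, 10, 14, 18, 22, 26, 30, …}.
The first of these with x mod 19 = 12 is 50.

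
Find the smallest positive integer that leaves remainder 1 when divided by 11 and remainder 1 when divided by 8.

x ≡ 1 (mod 8) gives x ∈ {1}.
The first of these with x mod 11 = 1 is 1.

1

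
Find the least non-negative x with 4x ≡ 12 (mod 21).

3

The inverse of 4 mod 21 is 16 (since 4·16 = 64 ≡ 1).
So x ≡ 16·12 = 192 ≡ 3 (mod 21).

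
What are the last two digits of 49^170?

Square-and-reduce mod 100: 49^1≡49, 49^2≡1, 49^4≡1, 49^8≡1, 49^16≡1, 49^32≡1, 49^64≡1, 49^128≡1.
Since 170 = 2 + 8 + 32 + 128 in binary, 49^170 ≡ 1·1·1·1 ≡ 1 (mod 100).

01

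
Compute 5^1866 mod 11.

5

Square-and-reduce mod 11: 5^1≡5, 5^2≡3, 5^4≡9, 5^8≡4, 5^16≡5, 5^32≡3, 5^64≡9, 5^128≡4, 5^256≡5, 5^512≡3, 5^1024≡9.
1866 = 2 + 8 + 64 + 256 + 512 + 1024, so 5^1866 ≡ 3·4·9·5·3·9 ≡ 5 (mod 11).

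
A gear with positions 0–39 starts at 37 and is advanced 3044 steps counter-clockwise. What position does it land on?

33

3044 = 76·40 + 4, so 3044 mod 40 = 4.
(37 − 4) mod 40 = 33.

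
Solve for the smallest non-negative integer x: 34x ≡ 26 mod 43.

The inverse of 34 mod 43 is 19 (since 34·19 = 646 ≡ 1).
Multiplying both sides by 19: x ≡ 19·26 = 494 ≡ 21 (mod 43).

21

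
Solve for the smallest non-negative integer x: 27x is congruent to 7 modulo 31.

6

The inverse of 27 mod 31 is 23 (since 27·23 = 621 ≡ 1).
Multiplying both sides by 23: x ≡ 23·7 = 161 ≡ 6 (mod 31).
Check: 27·6 = 162 = 5·31 + 7.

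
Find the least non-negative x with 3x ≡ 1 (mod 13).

9

3⁻¹ ≡ 9 (mod 13) because 3·9 = 27 = 2·13 + 1.
Multiplying both sides by 9: x ≡ 9·1 = 9 ≡ 9 (mod 13).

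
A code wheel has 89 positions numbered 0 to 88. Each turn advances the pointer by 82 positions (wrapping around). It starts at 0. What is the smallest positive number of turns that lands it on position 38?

82⁻¹ ≡ 38 (mod 89) because 82·38 = 3116 = 35·89 + 1.
Multiplying both sides by 38: x ≡ 38·38 = 1444 ≡ 20 (mod 89).

20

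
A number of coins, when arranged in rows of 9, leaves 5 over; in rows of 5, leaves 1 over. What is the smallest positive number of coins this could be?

41

x ≡ 1 (mod 5) gives x ∈ {1, 6, 11, 16, 21, 26, 31, 36, …}.
The first of these with x mod 9 = 5 is 41.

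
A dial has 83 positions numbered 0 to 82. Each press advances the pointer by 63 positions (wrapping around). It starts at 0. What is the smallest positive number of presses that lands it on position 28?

65

The inverse of 63 mod 83 is 29 (since 63·29 = 1827 ≡ 1).
So x ≡ 29·28 = 812 ≡ 65 (mod 83).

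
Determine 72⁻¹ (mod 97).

72·31 = 2232 = 23·97 + 1, so 72⁻¹ ≡ 31 (mod 97).

31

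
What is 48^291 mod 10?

Last digits of 8^n: 8, 4, 2, 6 (period 4).
291 leaves remainder 3 on division by 4, so 48^291 ends in 2.

2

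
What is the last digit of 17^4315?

Powers of 7 mod 10 repeat with period 4: 7, 9, 3, 1.
4315 leaves remainder 3 on division by 4, so 17^4315 ends in 3.

3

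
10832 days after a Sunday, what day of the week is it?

Wednesday

10832 − 1547·7 = 3, so 10832 ≡ 3 (mod 7).
Sunday + 3 days → Wednesday.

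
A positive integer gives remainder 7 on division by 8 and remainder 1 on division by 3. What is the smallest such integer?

7

Since 3·3 ≡ 1 (mod 8), take x = 1 + 3·((7−1)·3 mod 8) = 1 + 3·2 = 7.
Check: 7 mod 8 = 7, 7 mod 3 = 1.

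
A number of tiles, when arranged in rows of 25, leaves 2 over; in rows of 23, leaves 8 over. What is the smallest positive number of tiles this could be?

x ≡ 8 (mod 23) gives x ∈ {8, 31, 54, 77}.
The first of these with x mod 25 = 2 is 77.

77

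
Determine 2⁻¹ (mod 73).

37

2·37 = 74 = 1·73 + 1, so 2⁻¹ ≡ 37 (mod 73).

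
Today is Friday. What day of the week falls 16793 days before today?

16793 mod 7 = 0 (since 2399·7 = 16793).
Friday − 0 days → Friday.

Friday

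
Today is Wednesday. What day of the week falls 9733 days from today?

9733 = 1390·7 + 3, so 9733 mod 7 = 3.
Wednesday + 3 days → Saturday.

Saturday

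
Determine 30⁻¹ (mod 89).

3

30·3 = 90 = 1·89 + 1, so 30⁻¹ ≡ 3 (mod 89).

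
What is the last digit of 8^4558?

Last digits of 8^n: 8, 4, 2, 6 (period 4).
4558 mod 4 = 2, so the last digit matches 8^2 = 4.

4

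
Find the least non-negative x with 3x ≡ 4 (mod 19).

14

The inverse of 3 mod 19 is 13 (since 3·13 = 39 ≡ 1).
Multiplying both sides by 13: x ≡ 13·4 = 52 ≡ 14 (mod 19).
Check: 3·14 = 42 = 2·19 + 4.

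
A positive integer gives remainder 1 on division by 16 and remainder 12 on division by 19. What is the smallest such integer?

x ≡ 1 (mod 16) gives x ∈ {1, 17, 33, 49, 65, 81, 97, 113, …}.
The first of these with x mod 19 = 12 is 145.

145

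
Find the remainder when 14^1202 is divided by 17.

9

Square-and-reduce mod 17: 14^1≡14, 14^2≡9, 14^4≡13, 14^8≡16, 14^16≡1, 14^32≡1, 14^64≡1, 14^128≡1, 14^256≡1, 14^512≡1, 14^1024≡1.
Since 1202 = 2 + 16 + 32 + 128 + 1024 in binary, 14^1202 ≡ 9·1·1·1·1 ≡ 9 (mod 17).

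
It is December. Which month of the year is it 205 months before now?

205 mod 12 = 1 (since 17·12 = 204).
December − 1 month → November.

November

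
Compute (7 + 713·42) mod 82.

713·42 = 29946.
29946 mod 82 = 16 (since 365·82 = 29930).
(7 + 16) mod 82 = 23.

23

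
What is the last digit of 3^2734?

9

The units digit of 3^n cycles with period 4: 3, 9, 7, 1, …
2734 mod 4 = 2, so the last digit matches 3^2 = 9.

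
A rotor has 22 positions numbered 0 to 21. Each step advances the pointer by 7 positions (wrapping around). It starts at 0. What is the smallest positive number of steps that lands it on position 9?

17

The inverse of 7 mod 22 is 19 (since 7·19 = 133 ≡ 1).
Multiplying both sides by 19: x ≡ 19·9 = 171 ≡ 17 (mod 22).
Check: 7·17 = 119 = 5·22 + 9.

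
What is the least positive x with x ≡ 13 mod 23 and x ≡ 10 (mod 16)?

266

x ≡ 10 (mod 16) gives x ∈ {10, 26, 42, 58, 74, 90, 106, 122, …}.
The first of these with x mod 23 = 13 is 266.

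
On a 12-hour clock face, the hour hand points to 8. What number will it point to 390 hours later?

2

390 = 32·12 + 6, so 390 mod 12 = 6.
8 + 6 → 2 on a 12-hour dial.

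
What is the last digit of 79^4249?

9

Last digits of 9^n: 9, 1 (period 2).
4249 leaves remainder 1 on division by 2, so 79^4249 ends in 9.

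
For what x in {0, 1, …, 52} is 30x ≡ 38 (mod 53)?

26

30⁻¹ ≡ 23 (mod 53) because 30·23 = 690 = 13·53 + 1.
So x ≡ 23·38 = 874 ≡ 26 (mod 53).
Check: 30·26 = 780 = 14·53 + 38.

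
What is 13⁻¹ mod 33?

28

33 = 2·13 + 7
13 = 1·7 + 6
7 = 1·6 + 1
6 = 6·1 + 0
Back-substituting gives 13·28 ≡ 1 (mod 33).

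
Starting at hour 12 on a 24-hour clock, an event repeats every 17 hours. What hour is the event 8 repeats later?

4

8·17 = 136.
136 − 5·24 = 16, so 136 ≡ 16 (mod 24).
(12 + 16) mod 24 = 4.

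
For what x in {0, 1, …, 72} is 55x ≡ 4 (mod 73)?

16

55⁻¹ ≡ 4 (mod 73) because 55·4 = 220 = 3·73 + 1.
Multiplying both sides by 4: x ≡ 4·4 = 16 ≡ 16 (mod 73).
Check: 55·16 = 880 = 12·73 + 4.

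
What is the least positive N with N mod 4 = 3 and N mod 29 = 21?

79

x ≡ 3 (mod 4) gives x ∈ {3, 7, 11, 15, 19, 23, 27, 31, …}.
The first of these with x mod 29 = 21 is 79.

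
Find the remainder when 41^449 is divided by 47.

Successive squares of 41 mod 47: 41^1≡41, 41^2≡36, 41^4≡27, 41^8≡24, 41^16≡12, 41^32≡3, 41^64≡9, 41^128≡34, 41^256≡28.
449 = 1 + 64 + 128 + 256, so 41^449 ≡ 41·9·34·28 ≡ 10 (mod 47).

10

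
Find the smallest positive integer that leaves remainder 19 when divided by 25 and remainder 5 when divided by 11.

269

x ≡ 5 (mod 11) gives x ∈ {5, 16, 27, 38, 49, 60, 71, 82, …}.
The first of these with x mod 25 = 19 is 269.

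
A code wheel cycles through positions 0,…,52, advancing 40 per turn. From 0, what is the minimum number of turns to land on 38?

46

40⁻¹ ≡ 4 (mod 53) because 40·4 = 160 = 3·53 + 1.
So x ≡ 4·38 = 152 ≡ 46 (mod 53).
Check: 40·46 = 1840 = 34·53 + 38.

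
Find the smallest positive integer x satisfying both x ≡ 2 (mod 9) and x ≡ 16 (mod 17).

101

x ≡ 2 (mod 9) gives x ∈ {2, 11, 20, 29, 38, 47, 56, 65, …}.
The first of these with x mod 17 = 16 is 101.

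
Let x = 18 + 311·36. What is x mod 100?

14

311·36 = 11196.
11196 = 111·100 + 96, so 11196 mod 100 = 96.
(18 + 96) mod 100 = 14.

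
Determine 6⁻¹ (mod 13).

11

6·11 = 66 = 5·13 + 1, so 6⁻¹ ≡ 11 (mod 13).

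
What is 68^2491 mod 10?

The units digit of 68^n cycles with period 4: 8, 4, 2, 6, …
2491 mod 4 = 3, so the last digit matches 8^3 = 2.

2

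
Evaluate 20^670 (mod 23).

8

Square-and-reduce mod 23: 20^1≡20, 20^2≡9, 20^4≡12, 20^8≡6, 20^16≡13, 20^32≡8, 20^64≡18, 20^128≡2, 20^256≡4, 20^512≡16.
670 = 2 + 4 + 8 + 16 + 128 + 512, so 20^670 ≡ 9·12·6·13·2·16 ≡ 8 (mod 23).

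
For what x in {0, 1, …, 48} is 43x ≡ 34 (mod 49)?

The inverse of 43 mod 49 is 8 (since 43·8 = 344 ≡ 1).
So x ≡ 8·34 = 272 ≡ 27 (mod 49).
Check: 43·27 = 1161 = 23·49 + 34.

27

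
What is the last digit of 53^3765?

3

Powers of 3 mod 10 repeat with period 4: 3, 9, 7, 1.
3765 mod 4 = 1, so the last digit matches 3^1 = 3.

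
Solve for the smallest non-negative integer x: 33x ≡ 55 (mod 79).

28

33⁻¹ ≡ 12 (mod 79) because 33·12 = 396 = 5·79 + 1.
So x ≡ 12·55 = 660 ≡ 28 (mod 79).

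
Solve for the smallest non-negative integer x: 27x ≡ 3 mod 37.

The inverse of 27 mod 37 is 11 (since 27·11 = 297 ≡ 1).
So x ≡ 11·3 = 33 ≡ 33 (mod 37).
Check: 27·33 = 891 = 24·37 + 3.

33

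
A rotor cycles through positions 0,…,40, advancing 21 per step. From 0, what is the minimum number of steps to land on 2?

The inverse of 21 mod 41 is 2 (since 21·2 = 42 ≡ 1).
So x ≡ 2·2 = 4 ≡ 4 (mod 41).
Check: 21·4 = 84 = 2·41 + 2.

4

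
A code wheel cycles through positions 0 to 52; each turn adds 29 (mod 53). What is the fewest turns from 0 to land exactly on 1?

53 = 1·29 + 24
29 = 1·24 + 5
24 = 4·5 + 4
5 = 1·4 + 1
4 = 4·1 + 0
Back-substituting gives 29·11 ≡ 1 (mod 53).

11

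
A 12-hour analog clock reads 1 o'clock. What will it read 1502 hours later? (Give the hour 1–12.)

3

1502 − 125·12 = 2, so 1502 ≡ 2 (mod 12).
1 + 2 → 3 on a 12-hour dial.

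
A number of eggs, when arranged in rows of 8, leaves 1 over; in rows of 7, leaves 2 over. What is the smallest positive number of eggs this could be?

9

Since 7·7 ≡ 1 (mod 8), take x = 2 + 7·((1−2)·7 mod 8) = 2 + 7·1 = 9.
Check: 9 mod 8 = 1, 9 mod 7 = 2.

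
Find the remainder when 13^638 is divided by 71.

6

Square-and-reduce mod 71: 13^1≡13, 13^2≡27, 13^4≡19, 13^8≡6, 13^16≡36, 13^32≡18, 13^64≡40, 13^128≡38, 13^256≡24, 13^512≡8.
Since 638 = 2 + 4 + 8 + 16 + 32 + 64 + 512 in binary, 13^638 ≡ 27·19·6·36·18·40·8 ≡ 6 (mod 71).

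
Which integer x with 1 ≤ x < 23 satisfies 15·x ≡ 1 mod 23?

20

23 = 1·15 + 8
15 = 1·8 + 7
8 = 1·7 + 1
7 = 7·1 + 0
Back-substituting gives 15·20 ≡ 1 (mod 23).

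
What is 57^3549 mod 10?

Powers of 7 mod 10 repeat with period 4: 7, 9, 3, 1.
3549 mod 4 = 1, so the last digit matches 7^1 = 7.

7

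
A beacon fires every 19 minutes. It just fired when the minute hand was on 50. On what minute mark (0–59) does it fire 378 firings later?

32

378·19 = 7182.
7182 = 119·60 + 42, so 7182 mod 60 = 42.
(50 + 42) mod 60 = 32.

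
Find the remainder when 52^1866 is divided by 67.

Square-and-reduce mod 67: 52^1≡52, 52^2≡24, 52^4≡40, 52^8≡59, 52^16≡64, 52^32≡9, 52^64≡14, 52^128≡62, 52^256≡25, 52^512≡22, 52^1024≡15.
Since 1866 = 2 + 8 + 64 + 256 + 512 + 1024 in binary, 52^1866 ≡ 24·59·14·25·22·15 ≡ 62 (mod 67).

62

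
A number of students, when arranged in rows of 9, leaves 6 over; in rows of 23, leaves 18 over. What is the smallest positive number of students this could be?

x ≡ 6 (mod 9) gives x ∈ {6, 15, 24, 33, 42, 51, 60, 69, …}.
The first of these with x mod 23 = 18 is 87.

87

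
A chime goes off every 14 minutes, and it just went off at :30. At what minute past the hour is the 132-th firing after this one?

132·14 = 1848.
Dividing 1848 by 60 gives quotient 30 and remainder 48.
(30 + 48) mod 60 = 18.

18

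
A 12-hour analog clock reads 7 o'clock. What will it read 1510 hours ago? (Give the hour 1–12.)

1510 − 125·12 = 10, so 1510 ≡ 10 (mod 12).
7 − 10 → 9 on a 12-hour dial.

9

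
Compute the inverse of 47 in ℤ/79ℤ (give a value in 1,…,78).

79 = 1·47 + 32
47 = 1·32 + 15
32 = 2·15 + 2
15 = 7·2 + 1
2 = 2·1 + 0
Back-substituting gives 47·37 ≡ 1 (mod 79).

37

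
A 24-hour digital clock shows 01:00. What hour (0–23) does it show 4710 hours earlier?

4710 = 196·24 + 6, so 4710 mod 24 = 6.
(1 − 6) mod 24 = 19.

19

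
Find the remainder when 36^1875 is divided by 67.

62

Successive squares of 36 mod 67: 36^1≡36, 36^2≡23, 36^4≡60, 36^8≡49, 36^16≡56, 36^32≡54, 36^64≡35, 36^128≡19, 36^256≡26, 36^512≡6, 36^1024≡36.
Since 1875 = 1 + 2 + 16 + 64 + 256 + 512 + 1024 in binary, 36^1875 ≡ 36·23·56·35·26·6·36 ≡ 62 (mod 67).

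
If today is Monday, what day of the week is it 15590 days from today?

Dividing 15590 by 7 gives quotient 2227 and remainder 1.
Monday + 1 day → Tuesday.

Tuesday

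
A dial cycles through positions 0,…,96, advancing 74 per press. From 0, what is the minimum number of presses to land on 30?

The inverse of 74 mod 97 is 59 (since 74·59 = 4366 ≡ 1).
So x ≡ 59·30 = 1770 ≡ 24 (mod 97).
Check: 74·24 = 1776 = 18·97 + 30.

24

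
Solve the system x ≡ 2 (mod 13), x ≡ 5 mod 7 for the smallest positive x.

54

Since 7·2 ≡ 1 (mod 13), take x = 5 + 7·((2−5)·2 mod 13) = 5 + 7·7 = 54.
Check: 54 mod 13 = 2, 54 mod 7 = 5.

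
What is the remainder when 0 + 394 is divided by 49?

Dividing 394 by 49 gives quotient 8 and remainder 2.
(0 + 2) mod 49 = 2.

2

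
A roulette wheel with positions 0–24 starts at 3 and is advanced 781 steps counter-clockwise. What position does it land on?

781 = 31·25 + 6, so 781 mod 25 = 6.
(3 − 6) mod 25 = 22.

22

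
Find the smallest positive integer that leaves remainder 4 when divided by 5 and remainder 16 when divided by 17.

84

x ≡ 4 (mod 5) gives x ∈ {4, 9, 14, 19, 24, 29, 34, 39, …}.
The first of these with x mod 17 = 16 is 84.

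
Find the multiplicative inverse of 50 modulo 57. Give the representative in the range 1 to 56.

8

50·8 = 400 = 7·57 + 1, so 50⁻¹ ≡ 8 (mod 57).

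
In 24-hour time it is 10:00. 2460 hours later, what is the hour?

22

Dividing 2460 by 24 gives quotient 102 and remainder 12.
(10 + 12) mod 24 = 22.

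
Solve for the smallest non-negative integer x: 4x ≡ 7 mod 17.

The inverse of 4 mod 17 is 13 (since 4·13 = 52 ≡ 1).
Multiplying both sides by 13: x ≡ 13·7 = 91 ≡ 6 (mod 17).

6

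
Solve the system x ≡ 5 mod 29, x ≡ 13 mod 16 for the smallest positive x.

Since 16·20 ≡ 1 (mod 29), take x = 13 + 16·((5−13)·20 mod 29) = 13 + 16·14 = 237.
Check: 237 mod 29 = 5, 237 mod 16 = 13.

237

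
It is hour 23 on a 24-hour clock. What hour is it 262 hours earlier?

262 = 10·24 + 22, so 262 mod 24 = 22.
(23 − 22) mod 24 = 1.

1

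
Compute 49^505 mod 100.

By repeated squaring mod 100: 49^1≡49, 49^2≡1, 49^4≡1, 49^8≡1, 49^16≡1, 49^32≡1, 49^64≡1, 49^128≡1, 49^256≡1.
Since 505 = 1 + 8 + 16 + 32 + 64 + 128 + 256 in binary, 49^505 ≡ 49·1·1·1·1·1·1 ≡ 49 (mod 100).

49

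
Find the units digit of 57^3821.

The units digit of 57^n cycles with period 4: 7, 9, 3, 1, …
3821 leaves remainder 1 on division by 4, so 57^3821 ends in 7.

7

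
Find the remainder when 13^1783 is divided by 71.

21

Square-and-reduce mod 71: 13^1≡13, 13^2≡27, 13^4≡19, 13^8≡6, 13^16≡36, 13^32≡18, 13^64≡40, 13^128≡38, 13^256≡24, 13^512≡8, 13^1024≡64.
Since 1783 = 1 + 2 + 4 + 16 + 32 + 64 + 128 + 512 + 1024 in binary, 13^1783 ≡ 13·27·19·36·18·40·38·8·64 ≡ 21 (mod 71).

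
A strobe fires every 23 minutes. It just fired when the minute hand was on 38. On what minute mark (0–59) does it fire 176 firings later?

6

176·23 = 4048.
Dividing 4048 by 60 gives quotient 67 and remainder 28.
(38 + 28) mod 60 = 6.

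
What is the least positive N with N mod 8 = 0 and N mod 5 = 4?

24

x ≡ 4 (mod 5) gives x ∈ {4, 9, 14, 19, 24}.
The first of these with x mod 8 = 0 is 24.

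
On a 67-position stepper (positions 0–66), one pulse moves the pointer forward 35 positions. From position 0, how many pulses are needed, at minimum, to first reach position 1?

67 = 1·35 + 32
35 = 1·32 + 3
32 = 10·3 + 2
3 = 1·2 + 1
2 = 2·1 + 0
Back-substituting gives 35·23 ≡ 1 (mod 67).

23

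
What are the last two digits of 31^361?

31

By repeated squaring mod 100: 31^1≡31, 31^2≡61, 31^4≡21, 31^8≡41, 31^16≡81, 31^32≡61, 31^64≡21, 31^128≡41, 31^256≡81.
Since 361 = 1 + 8 + 32 + 64 + 256 in binary, 31^361 ≡ 31·41·61·21·81 ≡ 31 (mod 100).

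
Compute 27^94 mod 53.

By repeated squaring mod 53: 27^1≡27, 27^2≡40, 27^4≡10, 27^8≡47, 27^16≡36, 27^32≡24, 27^64≡46.
Since 94 = 2 + 4 + 8 + 16 + 64 in binary, 27^94 ≡ 40·10·47·36·46 ≡ 17 (mod 53).

17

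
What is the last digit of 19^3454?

1

Last digits of 9^n: 9, 1 (period 2).
3454 leaves remainder 0 on division by 2, so 19^3454 ends in 1.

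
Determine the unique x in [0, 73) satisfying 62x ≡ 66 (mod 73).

The inverse of 62 mod 73 is 53 (since 62·53 = 3286 ≡ 1).
So x ≡ 53·66 = 3498 ≡ 67 (mod 73).

67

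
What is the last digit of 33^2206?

Powers of 3 mod 10 repeat with period 4: 3, 9, 7, 1.
2206 mod 4 = 2, so the last digit matches 3^2 = 9.

9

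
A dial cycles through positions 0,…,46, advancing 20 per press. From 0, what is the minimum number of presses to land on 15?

The inverse of 20 mod 47 is 40 (since 20·40 = 800 ≡ 1).
Multiplying both sides by 40: x ≡ 40·15 = 600 ≡ 36 (mod 47).
Check: 20·36 = 720 = 15·47 + 15.

36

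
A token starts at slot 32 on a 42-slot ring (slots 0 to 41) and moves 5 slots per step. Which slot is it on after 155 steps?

9

155·5 = 775.
Dividing 775 by 42 gives quotient 18 and remainder 19.
(32 + 19) mod 42 = 9.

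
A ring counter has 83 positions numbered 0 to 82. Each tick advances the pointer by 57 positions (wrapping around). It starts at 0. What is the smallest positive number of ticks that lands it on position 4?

19

57⁻¹ ≡ 67 (mod 83) because 57·67 = 3819 = 46·83 + 1.
Multiplying both sides by 67: x ≡ 67·4 = 268 ≡ 19 (mod 83).
Check: 57·19 = 1083 = 13·83 + 4.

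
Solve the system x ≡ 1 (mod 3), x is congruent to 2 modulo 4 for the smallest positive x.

10

x ≡ 1 (mod 3) gives x ∈ {1, 4, 7, 10}.
The first of these with x mod 4 = 2 is 10.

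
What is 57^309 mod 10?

7

Powers of 7 mod 10 repeat with period 4: 7, 9, 3, 1.
309 mod 4 = 1, so the last digit matches 7^1 = 7.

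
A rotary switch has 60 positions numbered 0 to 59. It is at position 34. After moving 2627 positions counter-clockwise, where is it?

47

2627 − 43·60 = 47, so 2627 ≡ 47 (mod 60).
(34 − 47) mod 60 = 47.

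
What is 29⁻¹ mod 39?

39 = 1·29 + 10
29 = 2·10 + 9
10 = 1·9 + 1
9 = 9·1 + 0
Back-substituting gives 29·35 ≡ 1 (mod 39).

35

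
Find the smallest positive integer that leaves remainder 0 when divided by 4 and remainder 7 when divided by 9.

x ≡ 0 (mod 4) gives x ∈ {0, 4, 8, 12, 16}.
The first of these with x mod 9 = 7 is 16.

16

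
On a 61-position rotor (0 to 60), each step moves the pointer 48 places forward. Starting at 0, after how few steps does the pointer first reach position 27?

12

48⁻¹ ≡ 14 (mod 61) because 48·14 = 672 = 11·61 + 1.
So x ≡ 14·27 = 378 ≡ 12 (mod 61).
Check: 48·12 = 576 = 9·61 + 27.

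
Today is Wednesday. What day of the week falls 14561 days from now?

Thursday

Dividing 14561 by 7 gives quotient 2080 and remainder 1.
Wednesday + 1 day → Thursday.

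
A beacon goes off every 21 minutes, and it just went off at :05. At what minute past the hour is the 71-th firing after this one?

71·21 = 1491.
1491 − 24·60 = 51, so 1491 ≡ 51 (mod 60).
(5 + 51) mod 60 = 56.

56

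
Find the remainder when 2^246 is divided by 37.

Square-and-reduce mod 37: 2^1≡2, 2^2≡4, 2^4≡16, 2^8≡34, 2^16≡9, 2^32≡7, 2^64≡12, 2^128≡33.
246 = 2 + 4 + 16 + 32 + 64 + 128, so 2^246 ≡ 4·16·9·7·12·33 ≡ 11 (mod 37).

11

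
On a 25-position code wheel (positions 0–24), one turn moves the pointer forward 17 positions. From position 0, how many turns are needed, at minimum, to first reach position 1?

25 = 1·17 + 8
17 = 2·8 + 1
8 = 8·1 + 0
Back-substituting gives 17·3 ≡ 1 (mod 25).

3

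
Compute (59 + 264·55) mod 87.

264·55 = 14520.
Dividing 14520 by 87 gives quotient 166 and remainder 78.
(59 + 78) mod 87 = 50.

50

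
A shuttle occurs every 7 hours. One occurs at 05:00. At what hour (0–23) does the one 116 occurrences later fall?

1

116·7 = 812.
812 = 33·24 + 20, so 812 mod 24 = 20.
(5 + 20) mod 24 = 1.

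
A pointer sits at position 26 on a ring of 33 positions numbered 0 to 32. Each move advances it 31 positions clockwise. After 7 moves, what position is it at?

7·31 = 217.
217 − 6·33 = 19, so 217 ≡ 19 (mod 33).
(26 + 19) mod 33 = 12.

12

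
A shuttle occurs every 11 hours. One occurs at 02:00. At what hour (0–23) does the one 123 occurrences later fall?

11

123·11 = 1353.
1353 mod 24 = 9 (since 56·24 = 1344).
(2 + 9) mod 24 = 11.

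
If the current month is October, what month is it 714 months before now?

April

Dividing 714 by 12 gives quotient 59 and remainder 6.
October − 6 months → April.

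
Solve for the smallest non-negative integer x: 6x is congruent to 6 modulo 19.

The inverse of 6 mod 19 is 16 (since 6·16 = 96 ≡ 1).
So x ≡ 16·6 = 96 ≡ 1 (mod 19).
Check: 6·1 = 6 = 0·19 + 6.

1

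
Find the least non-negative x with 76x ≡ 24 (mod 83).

The inverse of 76 mod 83 is 71 (since 76·71 = 5396 ≡ 1).
Multiplying both sides by 71: x ≡ 71·24 = 1704 ≡ 44 (mod 83).

44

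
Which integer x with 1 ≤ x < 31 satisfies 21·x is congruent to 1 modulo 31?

3

21·3 = 63 = 2·31 + 1, so 21⁻¹ ≡ 3 (mod 31).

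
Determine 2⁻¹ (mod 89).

45

2·45 = 90 = 1·89 + 1, so 2⁻¹ ≡ 45 (mod 89).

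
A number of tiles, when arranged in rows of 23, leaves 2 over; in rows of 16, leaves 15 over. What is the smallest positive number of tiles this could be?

255

x ≡ 15 (mod 16) gives x ∈ {15, 31, 47, 63, 79, 95, 111, 127, …}.
The first of these with x mod 23 = 2 is 255.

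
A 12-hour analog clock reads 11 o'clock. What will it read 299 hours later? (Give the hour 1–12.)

10

299 mod 12 = 11 (since 24·12 = 288).
11 + 11 → 10 on a 12-hour dial.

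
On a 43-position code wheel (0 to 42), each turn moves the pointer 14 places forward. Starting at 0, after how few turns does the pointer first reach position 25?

11

14⁻¹ ≡ 40 (mod 43) because 14·40 = 560 = 13·43 + 1.
So x ≡ 40·25 = 1000 ≡ 11 (mod 43).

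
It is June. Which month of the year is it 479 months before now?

479 mod 12 = 11 (since 39·12 = 468).
June − 11 months → July.

July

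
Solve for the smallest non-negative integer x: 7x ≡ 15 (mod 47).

29

7⁻¹ ≡ 27 (mod 47) because 7·27 = 189 = 4·47 + 1.
Multiplying both sides by 27: x ≡ 27·15 = 405 ≡ 29 (mod 47).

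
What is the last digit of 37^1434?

The units digit of 37^n cycles with period 4: 7, 9, 3, 1, …
1434 leaves remainder 2 on division by 4, so 37^1434 ends in 9.

9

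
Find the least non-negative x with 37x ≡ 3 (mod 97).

63

The inverse of 37 mod 97 is 21 (since 37·21 = 777 ≡ 1).
Multiplying both sides by 21: x ≡ 21·3 = 63 ≡ 63 (mod 97).
Check: 37·63 = 2331 = 24·97 + 3.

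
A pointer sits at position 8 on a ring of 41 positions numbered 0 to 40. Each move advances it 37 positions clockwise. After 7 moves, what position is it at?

21

7·37 = 259.
259 − 6·41 = 13, so 259 ≡ 13 (mod 41).
(8 + 13) mod 41 = 21.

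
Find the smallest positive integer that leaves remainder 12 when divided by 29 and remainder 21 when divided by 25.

621

x ≡ 21 (mod 25) gives x ∈ {21, 46, 71, 96, 121, 146, 171, 196, …}.
The first of these with x mod 29 = 12 is 621.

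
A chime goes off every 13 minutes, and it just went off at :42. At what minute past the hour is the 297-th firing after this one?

297·13 = 3861.
3861 mod 60 = 21 (since 64·60 = 3840).
(42 + 21) mod 60 = 3.

3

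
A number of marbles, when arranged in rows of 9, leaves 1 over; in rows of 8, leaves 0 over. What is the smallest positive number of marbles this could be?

Since 8·8 ≡ 1 (mod 9), take x = 0 + 8·((1−0)·8 mod 9) = 0 + 8·8 = 64.
Check: 64 mod 9 = 1, 64 mod 8 = 0.

64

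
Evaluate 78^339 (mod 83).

By repeated squaring mod 83: 78^1≡78, 78^2≡25, 78^4≡44, 78^8≡27, 78^16≡65, 78^32≡75, 78^64≡64, 78^128≡29, 78^256≡11.
339 = 1 + 2 + 16 + 64 + 256, so 78^339 ≡ 78·25·65·64·11 ≡ 28 (mod 83).

28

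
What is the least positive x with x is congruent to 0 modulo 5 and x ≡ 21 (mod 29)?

x ≡ 0 (mod 5) gives x ∈ {0, 5, 10, 15, 20, 25, 30, 35, …}.
The first of these with x mod 29 = 21 is 50.

50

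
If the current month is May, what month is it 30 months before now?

30 = 2·12 + 6, so 30 mod 12 = 6.
May − 6 months → November.

November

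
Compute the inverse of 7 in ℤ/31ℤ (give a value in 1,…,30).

31 = 4·7 + 3
7 = 2·3 + 1
3 = 3·1 + 0
Back-substituting gives 7·9 ≡ 1 (mod 31).

9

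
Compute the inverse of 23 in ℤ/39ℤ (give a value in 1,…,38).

17

39 = 1·23 + 16
23 = 1·16 + 7
16 = 2·7 + 2
7 = 3·2 + 1
2 = 2·1 + 0
Back-substituting gives 23·17 ≡ 1 (mod 39).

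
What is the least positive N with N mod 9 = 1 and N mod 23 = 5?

Since 23·2 ≡ 1 (mod 9), take x = 5 + 23·((1−5)·2 mod 9) = 5 + 23·1 = 28.
Check: 28 mod 9 = 1, 28 mod 23 = 5.

28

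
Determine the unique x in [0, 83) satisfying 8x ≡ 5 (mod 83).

The inverse of 8 mod 83 is 52 (since 8·52 = 416 ≡ 1).
Multiplying both sides by 52: x ≡ 52·5 = 260 ≡ 11 (mod 83).

11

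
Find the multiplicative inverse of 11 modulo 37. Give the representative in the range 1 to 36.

11·27 = 297 = 8·37 + 1, so 11⁻¹ ≡ 27 (mod 37).

27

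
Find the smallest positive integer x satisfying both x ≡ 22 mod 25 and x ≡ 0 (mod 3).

72

Since 3·17 ≡ 1 (mod 25), take x = 0 + 3·((22−0)·17 mod 25) = 0 + 3·24 = 72.
Check: 72 mod 25 = 22, 72 mod 3 = 0.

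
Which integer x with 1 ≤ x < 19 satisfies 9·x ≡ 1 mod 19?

19 = 2·9 + 1
9 = 9·1 + 0
Back-substituting gives 9·17 ≡ 1 (mod 19).

17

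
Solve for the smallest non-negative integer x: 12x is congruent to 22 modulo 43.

The inverse of 12 mod 43 is 18 (since 12·18 = 216 ≡ 1).
So x ≡ 18·22 = 396 ≡ 9 (mod 43).
Check: 12·9 = 108 = 2·43 + 22.

9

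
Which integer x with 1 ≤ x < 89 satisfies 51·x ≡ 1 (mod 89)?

7

51·7 = 357 = 4·89 + 1, so 51⁻¹ ≡ 7 (mod 89).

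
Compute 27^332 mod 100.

21

Successive squares of 27 mod 100: 27^1≡27, 27^2≡29, 27^4≡41, 27^8≡81, 27^16≡61, 27^32≡21, 27^64≡41, 27^128≡81, 27^256≡61.
Since 332 = 4 + 8 + 64 + 256 in binary, 27^332 ≡ 41·81·41·61 ≡ 21 (mod 100).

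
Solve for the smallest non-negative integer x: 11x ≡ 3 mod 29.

24

The inverse of 11 mod 29 is 8 (since 11·8 = 88 ≡ 1).
So x ≡ 8·3 = 24 ≡ 24 (mod 29).
Check: 11·24 = 264 = 9·29 + 3.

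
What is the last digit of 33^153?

Powers of 3 mod 10 repeat with period 4: 3, 9, 7, 1.
153 leaves remainder 1 on division by 4, so 33^153 ends in 3.

3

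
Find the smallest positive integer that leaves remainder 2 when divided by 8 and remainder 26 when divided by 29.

26

Since 29·5 ≡ 1 (mod 8), take x = 26 + 29·((2−26)·5 mod 8) = 26 + 29·0 = 26.
Check: 26 mod 8 = 2, 26 mod 29 = 26.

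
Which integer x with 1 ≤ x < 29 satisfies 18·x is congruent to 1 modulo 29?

21

29 = 1·18 + 11
18 = 1·11 + 7
11 = 1·7 + 4
7 = 1·4 + 3
4 = 1·3 + 1
3 = 3·1 + 0
Back-substituting gives 18·21 ≡ 1 (mod 29).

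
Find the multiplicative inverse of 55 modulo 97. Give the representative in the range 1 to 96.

30

55·30 = 1650 = 17·97 + 1, so 55⁻¹ ≡ 30 (mod 97).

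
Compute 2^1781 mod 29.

By repeated squaring mod 29: 2^1≡2, 2^2≡4, 2^4≡16, 2^8≡24, 2^16≡25, 2^32≡16, 2^64≡24, 2^128≡25, 2^256≡16, 2^512≡24, 2^1024≡25.
Since 1781 = 1 + 4 + 16 + 32 + 64 + 128 + 512 + 1024 in binary, 2^1781 ≡ 2·16·25·16·24·25·24·25 ≡ 21 (mod 29).

21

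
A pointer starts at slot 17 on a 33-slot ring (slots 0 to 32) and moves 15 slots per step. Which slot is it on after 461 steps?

2

461·15 = 6915.
6915 − 209·33 = 18, so 6915 ≡ 18 (mod 33).
(17 + 18) mod 33 = 2.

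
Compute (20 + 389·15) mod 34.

7

389·15 = 5835.
5835 mod 34 = 21 (since 171·34 = 5814).
(20 + 21) mod 34 = 7.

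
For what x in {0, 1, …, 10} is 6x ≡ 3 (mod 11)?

The inverse of 6 mod 11 is 2 (since 6·2 = 12 ≡ 1).
So x ≡ 2·3 = 6 ≡ 6 (mod 11).
Check: 6·6 = 36 = 3·11 + 3.

6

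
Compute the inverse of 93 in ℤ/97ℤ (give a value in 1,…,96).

93·24 = 2232 = 23·97 + 1, so 93⁻¹ ≡ 24 (mod 97).

24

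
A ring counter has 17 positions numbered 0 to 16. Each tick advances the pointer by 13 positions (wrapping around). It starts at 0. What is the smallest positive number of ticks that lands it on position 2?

8

13⁻¹ ≡ 4 (mod 17) because 13·4 = 52 = 3·17 + 1.
So x ≡ 4·2 = 8 ≡ 8 (mod 17).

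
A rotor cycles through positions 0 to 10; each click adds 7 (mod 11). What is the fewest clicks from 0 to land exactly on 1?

7·8 = 56 = 5·11 + 1, so 7⁻¹ ≡ 8 (mod 11).

8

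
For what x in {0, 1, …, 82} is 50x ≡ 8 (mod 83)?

40

The inverse of 50 mod 83 is 5 (since 50·5 = 250 ≡ 1).
So x ≡ 5·8 = 40 ≡ 40 (mod 83).
Check: 50·40 = 2000 = 24·83 + 8.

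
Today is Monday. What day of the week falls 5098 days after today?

Wednesday

5098 = 728·7 + 2, so 5098 mod 7 = 2.
Monday + 2 days → Wednesday.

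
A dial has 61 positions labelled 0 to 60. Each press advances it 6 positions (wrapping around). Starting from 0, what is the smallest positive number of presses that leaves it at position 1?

6·51 = 306 = 5·61 + 1, so 6⁻¹ ≡ 51 (mod 61).

51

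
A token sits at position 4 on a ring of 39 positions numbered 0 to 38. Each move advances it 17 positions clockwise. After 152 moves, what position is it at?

14

152·17 = 2584.
2584 mod 39 = 10 (since 66·39 = 2574).
(4 + 10) mod 39 = 14.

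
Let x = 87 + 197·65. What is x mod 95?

67

197·65 = 12805.
Dividing 12805 by 95 gives quotient 134 and remainder 75.
(87 + 75) mod 95 = 67.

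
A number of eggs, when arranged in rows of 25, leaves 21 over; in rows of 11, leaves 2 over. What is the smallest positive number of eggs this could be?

46

x ≡ 2 (mod 11) gives x ∈ {2, 13, 24, 35, 46}.
The first of these with x mod 25 = 21 is 46.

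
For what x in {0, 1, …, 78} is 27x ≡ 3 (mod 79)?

44

27⁻¹ ≡ 41 (mod 79) because 27·41 = 1107 = 14·79 + 1.
So x ≡ 41·3 = 123 ≡ 44 (mod 79).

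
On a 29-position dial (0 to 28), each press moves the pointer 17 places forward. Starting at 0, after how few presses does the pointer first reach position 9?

The inverse of 17 mod 29 is 12 (since 17·12 = 204 ≡ 1).
So x ≡ 12·9 = 108 ≡ 21 (mod 29).

21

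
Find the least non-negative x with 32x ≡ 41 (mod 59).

40

The inverse of 32 mod 59 is 24 (since 32·24 = 768 ≡ 1).
So x ≡ 24·41 = 984 ≡ 40 (mod 59).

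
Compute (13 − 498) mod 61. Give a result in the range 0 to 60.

3

498 − 8·61 = 10, so 498 ≡ 10 (mod 61).
(13 − 10) mod 61 = 3.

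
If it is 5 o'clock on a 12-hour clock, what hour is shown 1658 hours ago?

3

1658 = 138·12 + 2, so 1658 mod 12 = 2.
5 − 2 → 3 on a 12-hour dial.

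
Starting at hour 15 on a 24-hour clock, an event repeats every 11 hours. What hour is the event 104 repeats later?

104·11 = 1144.
1144 = 47·24 + 16, so 1144 mod 24 = 16.
(15 + 16) mod 24 = 7.

7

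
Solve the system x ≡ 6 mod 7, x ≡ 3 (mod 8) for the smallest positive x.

Since 8·1 ≡ 1 (mod 7), take x = 3 + 8·((6−3)·1 mod 7) = 3 + 8·3 = 27.
Check: 27 mod 7 = 6, 27 mod 8 = 3.

27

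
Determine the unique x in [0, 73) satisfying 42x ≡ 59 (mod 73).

24

42⁻¹ ≡ 40 (mod 73) because 42·40 = 1680 = 23·73 + 1.
So x ≡ 40·59 = 2360 ≡ 24 (mod 73).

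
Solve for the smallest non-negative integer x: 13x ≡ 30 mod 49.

The inverse of 13 mod 49 is 34 (since 13·34 = 442 ≡ 1).
Multiplying both sides by 34: x ≡ 34·30 = 1020 ≡ 40 (mod 49).

40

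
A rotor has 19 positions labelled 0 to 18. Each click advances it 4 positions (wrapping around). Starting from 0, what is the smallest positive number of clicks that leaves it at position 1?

19 = 4·4 + 3
4 = 1·3 + 1
3 = 3·1 + 0
Back-substituting gives 4·5 ≡ 1 (mod 19).

5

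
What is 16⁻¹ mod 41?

41 = 2·16 + 9
16 = 1·9 + 7
9 = 1·7 + 2
7 = 3·2 + 1
2 = 2·1 + 0
Back-substituting gives 16·18 ≡ 1 (mod 41).

18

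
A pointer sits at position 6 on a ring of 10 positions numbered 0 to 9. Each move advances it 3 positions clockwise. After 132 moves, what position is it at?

132·3 = 396.
Dividing 396 by 10 gives quotient 39 and remainder 6.
(6 + 6) mod 10 = 2.

2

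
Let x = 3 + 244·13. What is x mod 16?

7

244·13 = 3172.
3172 − 198·16 = 4, so 3172 ≡ 4 (mod 16).
(3 + 4) mod 16 = 7.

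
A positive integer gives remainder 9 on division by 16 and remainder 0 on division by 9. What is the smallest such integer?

9

x ≡ 0 (mod 9) gives x ∈ {0, 9}.
The first of these with x mod 16 = 9 is 9.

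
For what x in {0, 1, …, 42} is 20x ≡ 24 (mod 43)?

20⁻¹ ≡ 28 (mod 43) because 20·28 = 560 = 13·43 + 1.
So x ≡ 28·24 = 672 ≡ 27 (mod 43).
Check: 20·27 = 540 = 12·43 + 24.

27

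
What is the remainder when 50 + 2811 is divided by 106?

105

2811 = 26·106 + 55, so 2811 mod 106 = 55.
(50 + 55) mod 106 = 105.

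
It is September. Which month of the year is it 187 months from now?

April

187 − 15·12 = 7, so 187 ≡ 7 (mod 12).
September + 7 months → April.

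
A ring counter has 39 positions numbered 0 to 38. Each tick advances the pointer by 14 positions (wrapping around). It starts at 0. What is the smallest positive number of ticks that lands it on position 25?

38

14⁻¹ ≡ 14 (mod 39) because 14·14 = 196 = 5·39 + 1.
So x ≡ 14·25 = 350 ≡ 38 (mod 39).
Check: 14·38 = 532 = 13·39 + 25.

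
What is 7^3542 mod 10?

Powers of 7 mod 10 repeat with period 4: 7, 9, 3, 1.
3542 mod 4 = 2, so the last digit matches 7^2 = 9.

9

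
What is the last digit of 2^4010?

4

Powers of 2 mod 10 repeat with period 4: 2, 4, 8, 6.
4010 mod 4 = 2, so the last digit matches 2^2 = 4.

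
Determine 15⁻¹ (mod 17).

15·8 = 120 = 7·17 + 1, so 15⁻¹ ≡ 8 (mod 17).

8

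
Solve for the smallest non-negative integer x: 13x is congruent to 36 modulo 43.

The inverse of 13 mod 43 is 10 (since 13·10 = 130 ≡ 1).
So x ≡ 10·36 = 360 ≡ 16 (mod 43).

16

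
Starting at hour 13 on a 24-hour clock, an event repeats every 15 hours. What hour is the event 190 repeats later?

190·15 = 2850.
Dividing 2850 by 24 gives quotient 118 and remainder 18.
(13 + 18) mod 24 = 7.

7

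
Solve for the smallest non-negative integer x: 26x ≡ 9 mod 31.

The inverse of 26 mod 31 is 6 (since 26·6 = 156 ≡ 1).
So x ≡ 6·9 = 54 ≡ 23 (mod 31).
Check: 26·23 = 598 = 19·31 + 9.

23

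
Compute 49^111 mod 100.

49

Successive squares of 49 mod 100: 49^1≡49, 49^2≡1, 49^4≡1, 49^8≡1, 49^16≡1, 49^32≡1, 49^64≡1.
Since 111 = 1 + 2 + 4 + 8 + 32 + 64 in binary, 49^111 ≡ 49·1·1·1·1·1 ≡ 49 (mod 100).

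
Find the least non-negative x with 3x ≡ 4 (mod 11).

5

3⁻¹ ≡ 4 (mod 11) because 3·4 = 12 = 1·11 + 1.
Multiplying both sides by 4: x ≡ 4·4 = 16 ≡ 5 (mod 11).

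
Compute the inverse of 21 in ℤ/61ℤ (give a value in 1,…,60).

61 = 2·21 + 19
21 = 1·19 + 2
19 = 9·2 + 1
2 = 2·1 + 0
Back-substituting gives 21·32 ≡ 1 (mod 61).

32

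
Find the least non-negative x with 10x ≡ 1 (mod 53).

The inverse of 10 mod 53 is 16 (since 10·16 = 160 ≡ 1).
Multiplying both sides by 16: x ≡ 16·1 = 16 ≡ 16 (mod 53).

16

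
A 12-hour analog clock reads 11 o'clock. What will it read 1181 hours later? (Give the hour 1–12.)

1181 mod 12 = 5 (since 98·12 = 1176).
11 + 5 → 4 on a 12-hour dial.

4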